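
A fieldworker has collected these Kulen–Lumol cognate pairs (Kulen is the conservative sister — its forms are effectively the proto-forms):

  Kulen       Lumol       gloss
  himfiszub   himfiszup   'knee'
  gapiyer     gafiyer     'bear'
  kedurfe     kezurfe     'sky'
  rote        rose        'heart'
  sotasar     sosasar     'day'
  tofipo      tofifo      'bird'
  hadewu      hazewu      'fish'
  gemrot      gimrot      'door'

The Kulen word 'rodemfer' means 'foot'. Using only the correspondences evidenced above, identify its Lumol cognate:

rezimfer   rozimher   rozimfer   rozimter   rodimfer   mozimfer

hadewu ~ hazewu — Kulen d corresponds to Lumol z between vowels (before a front vowel).
gemrot ~ gimrot — Kulen e corresponds to Lumol i after a consonant, before a nasal.
Applying these to Kulen 'rodemfer':
  rodemfer → rozemfer   (d→z between vowels (before a front vowel))
  rozemfer → rozimfer   (e→i after a consonant, before a nasal)
So the Lumol cognate is 'rozimfer'.

rozimfer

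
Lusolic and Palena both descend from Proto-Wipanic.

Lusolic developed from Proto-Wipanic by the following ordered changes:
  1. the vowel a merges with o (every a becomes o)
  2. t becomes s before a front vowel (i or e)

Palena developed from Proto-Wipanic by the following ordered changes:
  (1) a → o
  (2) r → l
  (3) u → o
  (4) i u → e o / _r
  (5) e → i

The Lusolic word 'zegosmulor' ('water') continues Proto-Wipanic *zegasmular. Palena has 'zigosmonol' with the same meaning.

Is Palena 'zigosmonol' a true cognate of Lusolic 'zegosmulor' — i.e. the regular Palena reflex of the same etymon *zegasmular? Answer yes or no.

Derive the expected Palena reflex of *zegasmular:
Palena: start from *zegasmular.
  rule 1 (vowel merger): zegasmular → zegosmulor
  rule 2 (unconditioned shift): zegosmulor → zegosmulol
  rule 3 (vowel merger): zegosmulol → zegosmolol
  rule 4: no change — zegosmolol
  rule 5 (vowel merger): zegosmolol → zigosmolol
  ⇒ Palena zigosmolol
The regular Palena reflex would be 'zigosmolol', but the attested form is 'zigosmonol'. The correspondence is irregular, so they are not cognates (the Palena form has a different source).

no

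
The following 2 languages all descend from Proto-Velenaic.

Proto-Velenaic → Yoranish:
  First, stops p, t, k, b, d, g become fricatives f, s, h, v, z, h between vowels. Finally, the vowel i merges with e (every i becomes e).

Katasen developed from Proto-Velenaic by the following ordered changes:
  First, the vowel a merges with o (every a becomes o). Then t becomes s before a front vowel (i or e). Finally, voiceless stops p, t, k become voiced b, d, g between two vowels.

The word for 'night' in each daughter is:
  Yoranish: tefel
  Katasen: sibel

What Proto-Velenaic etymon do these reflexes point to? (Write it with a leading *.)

*tipel

Position 2: Yoranish has e, Katasen has i. Katasen preserves i here (none of its changes turn any other segment into i), so the proto-segment is *i.
Position 3: Yoranish has f, Katasen has b. Taking the neighbouring segments as reconstructed: Yoranish f could go back to *p or *f; Katasen b could go back to *p or *b — the one source consistent with every daughter is *p.
Position 1: Yoranish has t, Katasen has s. Yoranish preserves t here (none of its changes turn any other segment into t), so the proto-segment is *t.
Continuing position by position gives *tipel; check it forward:
Yoranish: *tipel > tifel > tefel  (by intervocalic lenition, vowel merger)
Katasen: *tipel > sipel > sibel  (by palatalisation, intervocalic voicing)
Only *tipel yields all of Yoranish tefel, Katasen sibel.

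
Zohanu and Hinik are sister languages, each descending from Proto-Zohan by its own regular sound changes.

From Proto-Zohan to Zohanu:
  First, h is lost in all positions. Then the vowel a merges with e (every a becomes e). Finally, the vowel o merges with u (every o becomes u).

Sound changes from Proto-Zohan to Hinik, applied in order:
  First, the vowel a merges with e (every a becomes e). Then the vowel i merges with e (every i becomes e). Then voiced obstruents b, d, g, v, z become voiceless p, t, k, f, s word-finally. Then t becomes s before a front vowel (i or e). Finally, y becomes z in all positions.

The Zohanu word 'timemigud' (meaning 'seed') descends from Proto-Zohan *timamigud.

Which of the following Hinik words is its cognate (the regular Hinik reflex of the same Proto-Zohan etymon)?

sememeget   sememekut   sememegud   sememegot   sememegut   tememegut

Hinik: start from *timamigud.
  rule 1 (vowel merger): timamigud → timemigud
  rule 2 (vowel merger): timemigud → tememegud
  rule 3 (final devoicing): tememegud → tememegut
  rule 4 (palatalisation): tememegut → sememegut
  rule 5: no change — sememegut
  ⇒ Hinik sememegut

sememegut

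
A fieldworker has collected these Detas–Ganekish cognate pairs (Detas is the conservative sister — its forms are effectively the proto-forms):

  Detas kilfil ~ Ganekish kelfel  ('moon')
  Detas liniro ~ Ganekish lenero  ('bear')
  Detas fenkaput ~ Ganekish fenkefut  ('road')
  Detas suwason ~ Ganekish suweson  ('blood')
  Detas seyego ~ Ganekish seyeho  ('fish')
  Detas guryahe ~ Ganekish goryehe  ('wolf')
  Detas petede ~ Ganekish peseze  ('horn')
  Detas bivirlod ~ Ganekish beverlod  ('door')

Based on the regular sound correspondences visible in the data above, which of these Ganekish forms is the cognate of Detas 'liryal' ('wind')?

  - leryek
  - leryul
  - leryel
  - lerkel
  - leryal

liniro ~ lenero, bivirlod ~ beverlod — Detas i corresponds to Ganekish e after a consonant, before r.
suwason ~ suweson, guryahe ~ goryehe — Detas a corresponds to Ganekish e after a consonant, before a consonant other than r, m, n, p, b, f, v.
Applying these to Detas 'liryal':
  liryal → leryal   (i→e after a consonant, before r)
  leryal → leryel   (a→e after a consonant, before a consonant other than r, m, n, p, b, f, v)
So the Ganekish cognate is 'leryel'.

leryel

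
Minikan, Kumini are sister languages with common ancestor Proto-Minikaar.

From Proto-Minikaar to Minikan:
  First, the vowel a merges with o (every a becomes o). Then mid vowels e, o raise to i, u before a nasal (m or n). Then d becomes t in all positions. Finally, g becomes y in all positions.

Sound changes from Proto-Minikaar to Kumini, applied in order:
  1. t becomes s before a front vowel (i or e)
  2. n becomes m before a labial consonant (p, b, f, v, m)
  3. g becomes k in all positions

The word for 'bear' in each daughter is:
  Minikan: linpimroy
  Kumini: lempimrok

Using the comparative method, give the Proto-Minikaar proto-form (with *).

Position 2: Minikan has i, Kumini has e. Kumini preserves e here (none of its changes turn any other segment into e), so the proto-segment is *e.
Position 3: Minikan has n, Kumini has m. Minikan preserves n here (none of its changes turn any other segment into n), so the proto-segment is *n.
Verify the candidate proto-form against each daughter:
Minikan: start from *lenpimrog.
  rule 1: no change — lenpimrog
  rule 2 (pre-nasal raising): lenpimrog → linpimrog
  rule 3: no change — linpimrog
  rule 4 (unconditioned shift): linpimrog → linpimroy
  ⇒ Minikan linpimroy
Kumini: *lenpimrog
  lenpimrog (rule 1 does not apply)
  lenpimrog → lempimrog   [nasal place assimilation]
  lempimrog → lempimrok   [unconditioned shift]
  giving Kumini lempimrok.
*lenpimrog is the unique common source.

*lenpimrog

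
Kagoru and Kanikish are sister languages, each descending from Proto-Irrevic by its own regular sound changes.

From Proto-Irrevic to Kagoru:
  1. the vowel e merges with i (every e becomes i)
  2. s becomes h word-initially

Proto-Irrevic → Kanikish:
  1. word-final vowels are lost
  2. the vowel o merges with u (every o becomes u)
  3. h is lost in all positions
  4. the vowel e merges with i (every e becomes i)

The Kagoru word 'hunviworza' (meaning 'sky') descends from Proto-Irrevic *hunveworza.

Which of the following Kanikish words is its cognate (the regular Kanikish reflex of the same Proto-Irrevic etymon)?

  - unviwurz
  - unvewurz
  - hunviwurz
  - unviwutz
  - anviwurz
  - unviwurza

unviwurz

Kanikish: start from *hunveworza.
  rule 1 (apocope): hunveworza → hunveworz
  rule 2 (vowel merger): hunveworz → hunvewurz
  rule 3 (h-loss): hunvewurz → unvewurz
  rule 4 (vowel merger): unvewurz → unviwurz
  ⇒ Kanikish unviwurz
Among the options, 'unviwurz' alone shows every Kanikish change applied in order.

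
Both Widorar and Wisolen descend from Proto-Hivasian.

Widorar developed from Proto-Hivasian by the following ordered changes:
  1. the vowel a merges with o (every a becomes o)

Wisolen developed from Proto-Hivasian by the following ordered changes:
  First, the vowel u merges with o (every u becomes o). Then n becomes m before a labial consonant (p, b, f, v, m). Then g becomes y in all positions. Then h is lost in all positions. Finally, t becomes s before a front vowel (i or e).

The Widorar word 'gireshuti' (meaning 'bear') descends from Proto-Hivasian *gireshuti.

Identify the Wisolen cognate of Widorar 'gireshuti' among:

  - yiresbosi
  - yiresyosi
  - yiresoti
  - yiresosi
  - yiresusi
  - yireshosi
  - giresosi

Wisolen: start from *gireshuti.
  rule 1 (vowel merger): gireshuti → gireshoti
  rule 2: no change — gireshoti
  rule 3 (unconditioned shift): gireshoti → yireshoti
  rule 4 (h-loss): yireshoti → yiresoti
  rule 5 (palatalisation): yiresoti → yiresosi
  ⇒ Wisolen yiresosi
Among the options, 'yiresosi' alone shows every Wisolen change applied in order.

yiresosi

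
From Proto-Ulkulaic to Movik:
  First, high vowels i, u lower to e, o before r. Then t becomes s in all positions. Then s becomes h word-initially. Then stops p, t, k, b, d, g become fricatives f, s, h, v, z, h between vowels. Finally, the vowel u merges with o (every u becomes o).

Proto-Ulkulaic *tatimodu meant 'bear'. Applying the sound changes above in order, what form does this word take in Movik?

hasimozo

Movik: start from *tatimodu.
  rule 1: no change — tatimodu
  rule 2 (unconditioned shift): tatimodu → sasimodu
  rule 3 (debuccalisation): sasimodu → hasimodu
  rule 4 (intervocalic lenition): hasimodu → hasimozu
  rule 5 (vowel merger): hasimozu → hasimozo
  ⇒ Movik hasimozo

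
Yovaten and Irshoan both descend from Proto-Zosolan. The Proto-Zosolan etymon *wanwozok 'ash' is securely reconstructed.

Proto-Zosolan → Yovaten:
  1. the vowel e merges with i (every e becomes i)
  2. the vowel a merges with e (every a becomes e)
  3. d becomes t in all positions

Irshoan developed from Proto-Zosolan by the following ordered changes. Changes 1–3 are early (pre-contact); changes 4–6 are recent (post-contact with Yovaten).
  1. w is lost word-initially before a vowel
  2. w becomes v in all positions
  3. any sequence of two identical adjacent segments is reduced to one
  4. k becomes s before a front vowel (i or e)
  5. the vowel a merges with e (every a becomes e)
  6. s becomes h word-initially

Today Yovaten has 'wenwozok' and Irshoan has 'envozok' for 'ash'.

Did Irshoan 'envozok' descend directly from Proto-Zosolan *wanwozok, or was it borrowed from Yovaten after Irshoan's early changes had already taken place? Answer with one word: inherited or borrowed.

inherited

If inherited, *wanwozok would pass through all of Irshoan's changes:
Irshoan: start from *wanwozok.
  rule 1 (glide loss): wanwozok → anwozok
  rule 2 (unconditioned shift): anwozok → anvozok
  rule 3: no change — anvozok
  rule 4: no change — anvozok
  rule 5 (vowel merger): anvozok → envozok
  rule 6: no change — envozok
  ⇒ Irshoan envozok
If borrowed from Yovaten 'wenwozok' after the early changes, it would undergo only the recent ones:
  rule 4 (palatalisation): no change (wenwozok)
  rule 5 (vowel merger): no change (wenwozok)
  rule 6 (debuccalisation): no change (wenwozok)
  ⇒ as a loan: wenwozok
Irshoan 'envozok' matches the inherited outcome exactly, so it is an inherited cognate, not a loan.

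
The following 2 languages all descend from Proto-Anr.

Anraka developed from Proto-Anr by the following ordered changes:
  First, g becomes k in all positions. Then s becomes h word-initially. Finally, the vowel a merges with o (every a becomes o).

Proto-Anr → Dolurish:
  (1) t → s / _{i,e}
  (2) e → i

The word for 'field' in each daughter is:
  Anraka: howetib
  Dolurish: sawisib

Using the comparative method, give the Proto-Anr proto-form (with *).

Position 2: Anraka has o, Dolurish has a. Dolurish preserves a here (none of its changes turn any other segment into a), so the proto-segment is *a.
Position 1: Anraka has h, Dolurish has s. Taking the neighbouring segments as reconstructed: Anraka h could go back to *s or *h; Dolurish s can only go back to *s — the one source consistent with every daughter is *s.
Continuing position by position gives *sawetib; check it forward:
Anraka: start from *sawetib.
  rule 1: no change — sawetib
  rule 2 (debuccalisation): sawetib → hawetib
  rule 3 (vowel merger): hawetib → howetib
  ⇒ Anraka howetib
Dolurish: start from *sawetib.
  rule 1 (palatalisation): sawetib → sawesib
  rule 2 (vowel merger): sawesib → sawisib
  ⇒ Dolurish sawisib
*sawetib is the unique common source.

*sawetib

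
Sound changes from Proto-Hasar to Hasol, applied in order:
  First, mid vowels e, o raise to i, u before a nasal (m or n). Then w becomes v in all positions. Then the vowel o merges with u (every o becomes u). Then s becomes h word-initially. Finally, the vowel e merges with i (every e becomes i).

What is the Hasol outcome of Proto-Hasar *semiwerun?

Hasol: start from *semiwerun.
  rule 1 (pre-nasal raising): semiwerun → simiwerun
  rule 2 (unconditioned shift): simiwerun → simiverun
  rule 3: no change — simiverun
  rule 4 (debuccalisation): simiverun → himiverun
  rule 5 (vowel merger): himiverun → himivirun
  ⇒ Hasol himivirun

himivirun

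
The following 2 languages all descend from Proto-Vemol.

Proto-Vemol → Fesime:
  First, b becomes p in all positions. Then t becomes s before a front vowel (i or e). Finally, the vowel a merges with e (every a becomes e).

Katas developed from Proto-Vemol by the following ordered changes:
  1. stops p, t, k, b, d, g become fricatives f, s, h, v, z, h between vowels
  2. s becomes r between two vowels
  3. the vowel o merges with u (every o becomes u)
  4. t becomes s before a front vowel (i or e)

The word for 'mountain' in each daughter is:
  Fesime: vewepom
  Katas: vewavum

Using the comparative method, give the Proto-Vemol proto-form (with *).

Position 6: Fesime has o, Katas has u. Fesime preserves o here (none of its changes turn any other segment into o), so the proto-segment is *o.
Position 5: Fesime has p, Katas has v. Taking the neighbouring segments as reconstructed: Fesime p could go back to *p or *b; Katas v could go back to *b or *v — the one source consistent with every daughter is *b.
Position 4: Fesime has e, Katas has a. Katas preserves a here (none of its changes turn any other segment into a), so the proto-segment is *a.
This points to *vewabom. Verify forward in each daughter:
Fesime: *vewabom > vewapom > vewepom  (by unconditioned shift, vowel merger)
Katas: *vewabom > vewavom > vewavum  (by intervocalic lenition, vowel merger)
Only *vewabom yields all of Fesime vewepom, Katas vewavum.

*vewabom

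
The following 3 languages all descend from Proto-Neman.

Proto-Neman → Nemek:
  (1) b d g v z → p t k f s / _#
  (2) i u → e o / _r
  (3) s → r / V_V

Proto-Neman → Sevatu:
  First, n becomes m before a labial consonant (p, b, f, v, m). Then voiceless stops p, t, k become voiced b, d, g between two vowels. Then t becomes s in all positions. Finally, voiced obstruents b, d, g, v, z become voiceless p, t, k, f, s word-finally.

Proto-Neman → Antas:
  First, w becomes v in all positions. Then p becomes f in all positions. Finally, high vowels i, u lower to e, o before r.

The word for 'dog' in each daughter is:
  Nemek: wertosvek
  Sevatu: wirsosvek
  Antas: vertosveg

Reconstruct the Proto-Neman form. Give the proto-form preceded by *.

Position 9: Nemek has k, Sevatu has k, Antas has g. Antas preserves g here (none of its changes turn any other segment into g), so the proto-segment is *g.
Position 2: Nemek has e, Sevatu has i, Antas has e. Sevatu preserves i here (none of its changes turn any other segment into i), so the proto-segment is *i.
This points to *wirtosveg. Verify forward in each daughter:
Nemek: *wirtosveg
  wirtosveg → wirtosvek   [final devoicing]
  wirtosvek → wertosvek   [pre-rhotic lowering]
  wertosvek (rule 3 does not apply)
  giving Nemek wertosvek.
Sevatu: *wirtosveg > wirsosveg > wirsosvek  (by unconditioned shift, final devoicing)
Antas: *wirtosveg
  wirtosveg → virtosveg   [unconditioned shift]
  virtosveg (rule 2 does not apply)
  virtosveg → vertosveg   [pre-rhotic lowering]
  giving Antas vertosveg.
*wirtosveg is the unique common source.

*wirtosveg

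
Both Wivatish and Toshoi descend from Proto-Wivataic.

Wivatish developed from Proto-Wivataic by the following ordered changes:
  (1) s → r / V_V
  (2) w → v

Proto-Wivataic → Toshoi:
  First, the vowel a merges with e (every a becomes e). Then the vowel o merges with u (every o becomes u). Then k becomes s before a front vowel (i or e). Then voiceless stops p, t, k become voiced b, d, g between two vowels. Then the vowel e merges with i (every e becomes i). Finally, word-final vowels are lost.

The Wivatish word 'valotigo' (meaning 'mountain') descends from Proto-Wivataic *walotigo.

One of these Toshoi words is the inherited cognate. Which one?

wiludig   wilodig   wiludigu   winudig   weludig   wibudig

wiludig

Toshoi: *walotigo
  walotigo → welotigo   [vowel merger]
  welotigo → welutigu   [vowel merger]
  welutigu (rule 3 does not apply)
  welutigu → weludigu   [intervocalic voicing]
  weludigu → wiludigu   [vowel merger]
  wiludigu → wiludig   [apocope]
  giving Toshoi wiludig.
The other candidates each miss or misapply at least one Toshoi change.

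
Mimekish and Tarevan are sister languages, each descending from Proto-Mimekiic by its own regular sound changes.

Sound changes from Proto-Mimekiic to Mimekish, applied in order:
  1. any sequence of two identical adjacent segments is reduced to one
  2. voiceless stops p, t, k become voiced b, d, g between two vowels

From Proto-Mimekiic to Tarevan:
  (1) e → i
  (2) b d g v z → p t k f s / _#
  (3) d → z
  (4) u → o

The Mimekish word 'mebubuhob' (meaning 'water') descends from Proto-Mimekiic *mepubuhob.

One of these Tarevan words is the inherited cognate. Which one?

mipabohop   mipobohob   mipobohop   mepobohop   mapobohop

Tarevan: *mepubuhob
  mepubuhob → mipubuhob   [vowel merger]
  mipubuhob → mipubuhop   [final devoicing]
  mipubuhop (rule 3 does not apply)
  mipubuhop → mipobohop   [vowel merger]
  giving Tarevan mipobohop.
The other candidates each miss or misapply at least one Tarevan change.

mipobohop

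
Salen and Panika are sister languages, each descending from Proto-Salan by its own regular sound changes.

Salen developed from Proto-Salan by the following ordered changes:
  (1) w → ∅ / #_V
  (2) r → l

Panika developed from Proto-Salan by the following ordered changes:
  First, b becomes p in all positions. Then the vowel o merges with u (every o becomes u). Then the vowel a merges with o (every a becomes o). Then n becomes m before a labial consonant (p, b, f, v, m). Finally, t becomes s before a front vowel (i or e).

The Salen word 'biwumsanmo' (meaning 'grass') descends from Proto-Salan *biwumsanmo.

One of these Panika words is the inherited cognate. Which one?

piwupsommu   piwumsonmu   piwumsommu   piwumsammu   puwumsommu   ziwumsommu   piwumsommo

Panika: *biwumsanmo
  biwumsanmo → piwumsanmo   [unconditioned shift]
  piwumsanmo → piwumsanmu   [vowel merger]
  piwumsanmu → piwumsonmu   [vowel merger]
  piwumsonmu → piwumsommu   [nasal place assimilation]
  piwumsommu (rule 5 does not apply)
  giving Panika piwumsommu.
Only 'piwumsommu' matches the regular Panika development of *biwumsanmo.

piwumsommu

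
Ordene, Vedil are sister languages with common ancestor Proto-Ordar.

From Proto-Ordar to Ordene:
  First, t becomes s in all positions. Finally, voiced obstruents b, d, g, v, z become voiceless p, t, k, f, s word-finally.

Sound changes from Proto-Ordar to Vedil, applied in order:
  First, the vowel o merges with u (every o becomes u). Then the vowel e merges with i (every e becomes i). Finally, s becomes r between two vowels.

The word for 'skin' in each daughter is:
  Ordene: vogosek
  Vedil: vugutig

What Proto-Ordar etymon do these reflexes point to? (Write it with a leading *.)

*vogoteg

Position 6: Ordene has e, Vedil has i. Ordene preserves e here (none of its changes turn any other segment into e), so the proto-segment is *e.
Position 2: Ordene has o, Vedil has u. Ordene preserves o here (none of its changes turn any other segment into o), so the proto-segment is *o.
Position 7: Ordene has k, Vedil has g. Vedil preserves g here (none of its changes turn any other segment into g), so the proto-segment is *g.
Verify the candidate proto-form against each daughter:
Ordene: *vogoteg > vogoseg > vogosek  (by unconditioned shift, final devoicing)
Vedil: *vogoteg > vuguteg > vugutig  (by vowel merger, vowel merger)
Only *vogoteg yields all of Ordene vogosek, Vedil vugutig.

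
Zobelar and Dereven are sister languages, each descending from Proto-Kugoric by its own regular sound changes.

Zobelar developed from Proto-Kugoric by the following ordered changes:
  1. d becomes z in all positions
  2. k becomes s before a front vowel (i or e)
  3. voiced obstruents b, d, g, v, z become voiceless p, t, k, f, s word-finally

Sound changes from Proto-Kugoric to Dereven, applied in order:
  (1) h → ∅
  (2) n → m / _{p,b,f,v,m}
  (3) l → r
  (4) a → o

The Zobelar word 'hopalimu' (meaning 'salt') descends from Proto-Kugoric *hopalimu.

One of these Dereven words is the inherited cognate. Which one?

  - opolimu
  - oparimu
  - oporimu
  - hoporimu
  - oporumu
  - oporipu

Dereven: start from *hopalimu.
  rule 1 (h-loss): hopalimu → opalimu
  rule 2: no change — opalimu
  rule 3 (unconditioned shift): opalimu → oparimu
  rule 4 (vowel merger): oparimu → oporimu
  ⇒ Dereven oporimu

oporimu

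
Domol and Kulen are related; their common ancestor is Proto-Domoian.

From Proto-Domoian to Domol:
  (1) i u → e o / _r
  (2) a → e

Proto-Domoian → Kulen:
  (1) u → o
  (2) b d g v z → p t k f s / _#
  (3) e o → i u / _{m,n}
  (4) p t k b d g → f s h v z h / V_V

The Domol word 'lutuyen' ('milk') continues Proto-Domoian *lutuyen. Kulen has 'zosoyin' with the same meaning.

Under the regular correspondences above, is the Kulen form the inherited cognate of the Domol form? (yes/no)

no

Derive the expected Kulen reflex of *lutuyen:
Kulen: *lutuyen
  lutuyen → lotoyen   [vowel merger]
  lotoyen (rule 2 does not apply)
  lotoyen → lotoyin   [pre-nasal raising]
  lotoyin → losoyin   [intervocalic lenition]
  giving Kulen losoyin.
The regular Kulen reflex would be 'losoyin', but the attested form is 'zosoyin'. The correspondence is irregular, so they are not cognates (the Kulen form has a different source).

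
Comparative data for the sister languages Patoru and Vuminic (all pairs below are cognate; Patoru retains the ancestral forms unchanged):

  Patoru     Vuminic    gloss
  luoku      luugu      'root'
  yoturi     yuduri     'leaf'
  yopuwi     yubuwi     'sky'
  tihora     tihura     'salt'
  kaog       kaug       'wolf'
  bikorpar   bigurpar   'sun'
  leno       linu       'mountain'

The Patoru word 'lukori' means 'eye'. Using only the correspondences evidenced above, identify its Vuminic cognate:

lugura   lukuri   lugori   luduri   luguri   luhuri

luguri

bikorpar ~ bigurpar — Patoru k corresponds to Vuminic g between vowels (before a back vowel).
tihora ~ tihura, bikorpar ~ bigurpar — Patoru o corresponds to Vuminic u after a consonant, before r.
Applying these to Patoru 'lukori':
  lukori → lugori   (k→g between vowels (before a back vowel))
  lugori → luguri   (o→u after a consonant, before r)
So the Vuminic cognate is 'luguri'.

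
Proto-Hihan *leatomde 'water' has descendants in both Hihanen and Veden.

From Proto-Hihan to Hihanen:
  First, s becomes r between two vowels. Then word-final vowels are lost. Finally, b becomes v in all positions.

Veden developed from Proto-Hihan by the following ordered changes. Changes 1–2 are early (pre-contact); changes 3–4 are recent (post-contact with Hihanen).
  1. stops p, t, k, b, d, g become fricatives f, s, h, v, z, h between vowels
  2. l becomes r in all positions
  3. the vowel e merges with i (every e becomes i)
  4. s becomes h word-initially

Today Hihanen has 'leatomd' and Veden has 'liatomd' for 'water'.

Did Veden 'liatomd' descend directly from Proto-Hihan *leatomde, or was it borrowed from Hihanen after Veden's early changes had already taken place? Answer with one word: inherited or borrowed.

borrowed

If inherited, *leatomde would pass through all of Veden's changes:
Veden: *leatomde > leasomde > reasomde > riasomdi  (by intervocalic lenition, unconditioned shift, vowel merger)
If borrowed from Hihanen 'leatomd' after the early changes, it would undergo only the recent ones:
  rule 3 (vowel merger): leatomd → liatomd
  rule 4 (debuccalisation): no change (liatomd)
  ⇒ as a loan: liatomd
Veden 'liatomd' matches the loan outcome 'liatomd', not the inherited 'riasomdi' — it skipped the early Veden changes, so it was borrowed from Hihanen.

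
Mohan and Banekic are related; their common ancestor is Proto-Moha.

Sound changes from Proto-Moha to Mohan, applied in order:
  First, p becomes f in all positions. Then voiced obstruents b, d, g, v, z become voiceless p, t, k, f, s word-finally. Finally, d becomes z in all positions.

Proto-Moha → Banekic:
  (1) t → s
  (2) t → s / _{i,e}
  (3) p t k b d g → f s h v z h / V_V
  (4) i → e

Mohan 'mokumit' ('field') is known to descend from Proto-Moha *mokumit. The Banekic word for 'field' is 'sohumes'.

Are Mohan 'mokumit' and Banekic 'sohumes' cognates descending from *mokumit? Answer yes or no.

Derive the expected Banekic reflex of *mokumit:
Banekic: *mokumit > mokumis > mohumis > mohumes  (by unconditioned shift, intervocalic lenition, vowel merger)
The regular Banekic reflex would be 'mohumes', but the attested form is 'sohumes'. The correspondence is irregular, so they are not cognates (the Banekic form has a different source).

no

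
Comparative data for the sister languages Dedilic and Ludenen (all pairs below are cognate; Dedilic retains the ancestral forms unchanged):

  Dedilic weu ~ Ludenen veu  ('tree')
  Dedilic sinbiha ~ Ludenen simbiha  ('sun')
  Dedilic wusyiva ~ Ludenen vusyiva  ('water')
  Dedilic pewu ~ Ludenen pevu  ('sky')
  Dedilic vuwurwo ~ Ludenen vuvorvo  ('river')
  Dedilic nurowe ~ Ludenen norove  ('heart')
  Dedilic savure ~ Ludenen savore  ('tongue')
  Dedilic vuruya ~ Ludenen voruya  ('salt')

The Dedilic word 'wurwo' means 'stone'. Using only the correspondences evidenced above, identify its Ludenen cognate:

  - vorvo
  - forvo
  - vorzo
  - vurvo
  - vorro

wusyiva ~ vusyiva — Dedilic w corresponds to Ludenen v word-initially before a back vowel.
vuwurwo ~ vuvorvo, nurowe ~ norove — Dedilic u corresponds to Ludenen o after a consonant, before r.
vuwurwo ~ vuvorvo — Dedilic w corresponds to Ludenen v after a consonant, before a back vowel.
Applying these to Dedilic 'wurwo':
  wurwo → vurwo   (w→v word-initially before a back vowel)
  vurwo → vorwo   (u→o after a consonant, before r)
  vorwo → vorvo   (w→v after a consonant, before a back vowel)
So the Ludenen cognate is 'vorvo'.

vorvo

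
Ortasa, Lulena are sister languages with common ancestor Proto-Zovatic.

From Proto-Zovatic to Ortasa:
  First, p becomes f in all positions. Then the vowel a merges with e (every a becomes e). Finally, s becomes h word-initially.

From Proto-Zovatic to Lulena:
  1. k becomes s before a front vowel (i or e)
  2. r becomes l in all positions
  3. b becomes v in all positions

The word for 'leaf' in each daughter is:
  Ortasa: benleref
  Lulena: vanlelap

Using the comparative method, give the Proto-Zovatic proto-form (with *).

Position 2: Ortasa has e, Lulena has a. Lulena preserves a here (none of its changes turn any other segment into a), so the proto-segment is *a.
Position 1: Ortasa has b, Lulena has v. Ortasa preserves b here (none of its changes turn any other segment into b), so the proto-segment is *b.
Continuing position by position gives *banlerap; check it forward:
Ortasa: *banlerap
  banlerap → banleraf   [unconditioned shift]
  banleraf → benleref   [vowel merger]
  benleref (rule 3 does not apply)
  giving Ortasa benleref.
Lulena: *banlerap
  banlerap (rule 1 does not apply)
  banlerap → banlelap   [unconditioned shift]
  banlelap → vanlelap   [unconditioned shift]
  giving Lulena vanlelap.
No other proto-form is consistent with every reflex, so the reconstruction is *banlerap.

*banlerap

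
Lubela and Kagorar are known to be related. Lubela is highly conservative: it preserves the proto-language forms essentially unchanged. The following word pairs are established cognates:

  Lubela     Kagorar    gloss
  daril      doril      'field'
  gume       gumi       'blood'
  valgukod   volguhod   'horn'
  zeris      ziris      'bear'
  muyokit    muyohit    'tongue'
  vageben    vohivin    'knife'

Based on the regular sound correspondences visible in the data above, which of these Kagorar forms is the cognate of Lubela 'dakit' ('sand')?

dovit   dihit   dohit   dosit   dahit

dohit

valgukod ~ volguhod, vageben ~ vohivin — Lubela a corresponds to Kagorar o after a consonant, before a consonant other than r, m, n, p, b, f, v.
muyokit ~ muyohit — Lubela k corresponds to Kagorar h between vowels (before a front vowel).
Applying these to Lubela 'dakit':
  dakit → dokit   (a→o after a consonant, before a consonant other than r, m, n, p, b, f, v)
  dokit → dohit   (k→h between vowels (before a front vowel))
So the Kagorar cognate is 'dohit'.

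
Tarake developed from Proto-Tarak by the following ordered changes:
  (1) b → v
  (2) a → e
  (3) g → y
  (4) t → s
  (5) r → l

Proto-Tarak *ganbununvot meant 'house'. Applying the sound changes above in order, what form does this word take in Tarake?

Tarake: start from *ganbununvot.
  rule 1 (unconditioned shift): ganbununvot → ganvununvot
  rule 2 (vowel merger): ganvununvot → genvununvot
  rule 3 (unconditioned shift): genvununvot → yenvununvot
  rule 4 (unconditioned shift): yenvununvot → yenvununvos
  rule 5: no change — yenvununvos
  ⇒ Tarake yenvununvos

yenvununvos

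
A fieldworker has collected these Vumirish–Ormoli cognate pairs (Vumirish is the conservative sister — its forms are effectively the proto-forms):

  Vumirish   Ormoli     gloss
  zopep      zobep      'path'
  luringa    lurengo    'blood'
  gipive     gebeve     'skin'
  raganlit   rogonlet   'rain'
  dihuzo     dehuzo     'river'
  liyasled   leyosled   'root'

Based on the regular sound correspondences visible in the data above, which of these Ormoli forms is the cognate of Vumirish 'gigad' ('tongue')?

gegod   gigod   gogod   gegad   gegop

raganlit ~ rogonlet, dihuzo ~ dehuzo — Vumirish i corresponds to Ormoli e after a consonant, before a consonant other than r, m, n, p, b, f, v.
raganlit ~ rogonlet, liyasled ~ leyosled — Vumirish a corresponds to Ormoli o after a consonant, before a consonant other than r, m, n, p, b, f, v.
Applying these to Vumirish 'gigad':
  gigad → gegad   (i→e after a consonant, before a consonant other than r, m, n, p, b, f, v)
  gegad → gegod   (a→o after a consonant, before a consonant other than r, m, n, p, b, f, v)
So the Ormoli cognate is 'gegod'.

gegod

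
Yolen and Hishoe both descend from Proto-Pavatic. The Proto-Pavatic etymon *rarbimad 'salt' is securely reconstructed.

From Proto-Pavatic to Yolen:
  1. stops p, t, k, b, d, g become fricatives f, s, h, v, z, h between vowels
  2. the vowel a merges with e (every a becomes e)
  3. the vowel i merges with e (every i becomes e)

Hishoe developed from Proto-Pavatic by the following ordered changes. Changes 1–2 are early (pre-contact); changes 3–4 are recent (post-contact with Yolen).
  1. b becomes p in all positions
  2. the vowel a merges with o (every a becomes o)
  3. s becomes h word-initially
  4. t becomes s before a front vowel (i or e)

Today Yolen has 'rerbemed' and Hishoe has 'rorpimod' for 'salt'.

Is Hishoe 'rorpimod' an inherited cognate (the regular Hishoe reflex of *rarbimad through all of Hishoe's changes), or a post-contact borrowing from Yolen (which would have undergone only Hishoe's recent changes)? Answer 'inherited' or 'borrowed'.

inherited

If inherited, *rarbimad would pass through all of Hishoe's changes:
Hishoe: start from *rarbimad.
  rule 1 (unconditioned shift): rarbimad → rarpimad
  rule 2 (vowel merger): rarpimad → rorpimod
  rule 3: no change — rorpimod
  rule 4: no change — rorpimod
  ⇒ Hishoe rorpimod
If borrowed from Yolen 'rerbemed' after the early changes, it would undergo only the recent ones:
  rule 3 (debuccalisation): no change (rerbemed)
  rule 4 (palatalisation): no change (rerbemed)
  ⇒ as a loan: rerbemed
Hishoe 'rorpimod' matches the inherited outcome exactly, so it is an inherited cognate, not a loan.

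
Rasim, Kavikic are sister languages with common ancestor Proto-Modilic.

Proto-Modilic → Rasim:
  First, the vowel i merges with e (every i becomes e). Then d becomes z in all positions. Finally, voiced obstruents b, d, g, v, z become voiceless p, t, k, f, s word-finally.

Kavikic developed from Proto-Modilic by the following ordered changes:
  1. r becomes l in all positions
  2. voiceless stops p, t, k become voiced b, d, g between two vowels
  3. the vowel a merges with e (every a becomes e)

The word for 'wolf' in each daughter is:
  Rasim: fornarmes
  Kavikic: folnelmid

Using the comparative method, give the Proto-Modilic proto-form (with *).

Position 6: Rasim has r, Kavikic has l. Rasim preserves r here (none of its changes turn any other segment into r), so the proto-segment is *r.
Position 3: Rasim has r, Kavikic has l. Rasim preserves r here (none of its changes turn any other segment into r), so the proto-segment is *r.
Position 8: Rasim has e, Kavikic has i. Kavikic preserves i here (none of its changes turn any other segment into i), so the proto-segment is *i.
This points to *fornarmid. Verify forward in each daughter:
Rasim: start from *fornarmid.
  rule 1 (vowel merger): fornarmid → fornarmed
  rule 2 (unconditioned shift): fornarmed → fornarmez
  rule 3 (final devoicing): fornarmez → fornarmes
  ⇒ Rasim fornarmes
Kavikic: *fornarmid > folnalmid > folnelmid  (by unconditioned shift, vowel merger)
*fornarmid is the unique common source.

*fornarmid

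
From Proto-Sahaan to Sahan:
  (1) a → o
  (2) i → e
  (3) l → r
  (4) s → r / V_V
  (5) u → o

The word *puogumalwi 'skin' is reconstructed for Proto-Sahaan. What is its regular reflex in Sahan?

Sahan: start from *puogumalwi.
  rule 1 (vowel merger): puogumalwi → puogumolwi
  rule 2 (vowel merger): puogumolwi → puogumolwe
  rule 3 (unconditioned shift): puogumolwe → puogumorwe
  rule 4: no change — puogumorwe
  rule 5 (vowel merger): puogumorwe → poogomorwe
  ⇒ Sahan poogomorwe

poogomorwe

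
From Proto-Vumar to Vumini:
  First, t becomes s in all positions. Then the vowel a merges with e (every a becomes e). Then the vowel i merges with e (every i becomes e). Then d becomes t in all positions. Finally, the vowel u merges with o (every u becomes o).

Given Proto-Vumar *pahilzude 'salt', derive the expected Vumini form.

pehelzote

Vumini: *pahilzude > pehilzude > pehelzude > pehelzute > pehelzote  (by vowel merger, vowel merger, unconditioned shift, vowel merger)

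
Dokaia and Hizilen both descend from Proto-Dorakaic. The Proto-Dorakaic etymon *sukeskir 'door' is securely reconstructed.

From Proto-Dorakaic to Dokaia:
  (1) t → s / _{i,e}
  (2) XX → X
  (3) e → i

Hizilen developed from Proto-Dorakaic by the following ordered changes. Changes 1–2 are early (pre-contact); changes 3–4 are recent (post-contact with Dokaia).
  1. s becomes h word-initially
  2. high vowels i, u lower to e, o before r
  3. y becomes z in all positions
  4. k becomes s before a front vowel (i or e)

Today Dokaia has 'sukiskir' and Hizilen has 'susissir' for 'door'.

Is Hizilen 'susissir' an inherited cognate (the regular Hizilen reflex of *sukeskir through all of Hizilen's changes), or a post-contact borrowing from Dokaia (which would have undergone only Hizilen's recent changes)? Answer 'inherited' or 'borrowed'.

If inherited, *sukeskir would pass through all of Hizilen's changes:
Hizilen: *sukeskir
  sukeskir → hukeskir   [debuccalisation]
  hukeskir → hukesker   [pre-rhotic lowering]
  hukesker (rule 3 does not apply)
  hukesker → husesser   [palatalisation]
  giving Hizilen husesser.
If borrowed from Dokaia 'sukiskir' after the early changes, it would undergo only the recent ones:
  rule 3 (unconditioned shift): no change (sukiskir)
  rule 4 (palatalisation): sukiskir → susissir
  ⇒ as a loan: susissir
Hizilen 'susissir' matches the loan outcome 'susissir', not the inherited 'husesser' — it skipped the early Hizilen changes, so it was borrowed from Dokaia.

borrowed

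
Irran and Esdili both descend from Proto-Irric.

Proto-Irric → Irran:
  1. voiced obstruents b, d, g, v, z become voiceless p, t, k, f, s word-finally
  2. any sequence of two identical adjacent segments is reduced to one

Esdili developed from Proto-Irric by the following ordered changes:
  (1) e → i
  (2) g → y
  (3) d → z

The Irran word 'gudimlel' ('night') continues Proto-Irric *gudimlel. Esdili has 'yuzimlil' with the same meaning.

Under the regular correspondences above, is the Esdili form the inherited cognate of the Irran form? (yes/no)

yes

Derive the expected Esdili reflex of *gudimlel:
Esdili: *gudimlel
  gudimlel → gudimlil   [vowel merger]
  gudimlil → yudimlil   [unconditioned shift]
  yudimlil → yuzimlil   [unconditioned shift]
  giving Esdili yuzimlil.
Esdili 'yuzimlil' matches the regular reflex exactly, so the pair is cognate.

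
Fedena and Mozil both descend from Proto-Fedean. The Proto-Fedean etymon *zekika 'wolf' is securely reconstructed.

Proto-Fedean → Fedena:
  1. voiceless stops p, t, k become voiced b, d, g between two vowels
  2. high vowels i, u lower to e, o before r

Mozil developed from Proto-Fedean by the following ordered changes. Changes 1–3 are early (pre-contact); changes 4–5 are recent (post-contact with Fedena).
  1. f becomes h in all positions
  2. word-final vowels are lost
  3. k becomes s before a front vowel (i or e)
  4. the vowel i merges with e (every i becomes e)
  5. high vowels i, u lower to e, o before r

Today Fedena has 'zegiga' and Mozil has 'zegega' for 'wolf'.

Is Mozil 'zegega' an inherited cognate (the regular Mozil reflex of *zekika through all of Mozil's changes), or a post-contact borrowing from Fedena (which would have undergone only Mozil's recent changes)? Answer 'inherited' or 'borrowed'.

If inherited, *zekika would pass through all of Mozil's changes:
Mozil: *zekika > zekik > zesik > zesek  (by apocope, palatalisation, vowel merger)
If borrowed from Fedena 'zegiga' after the early changes, it would undergo only the recent ones:
  rule 4 (vowel merger): zegiga → zegega
  rule 5 (pre-rhotic lowering): no change (zegega)
  ⇒ as a loan: zegega
Mozil 'zegega' matches the loan outcome 'zegega', not the inherited 'zesek' — it skipped the early Mozil changes, so it was borrowed from Fedena.

borrowed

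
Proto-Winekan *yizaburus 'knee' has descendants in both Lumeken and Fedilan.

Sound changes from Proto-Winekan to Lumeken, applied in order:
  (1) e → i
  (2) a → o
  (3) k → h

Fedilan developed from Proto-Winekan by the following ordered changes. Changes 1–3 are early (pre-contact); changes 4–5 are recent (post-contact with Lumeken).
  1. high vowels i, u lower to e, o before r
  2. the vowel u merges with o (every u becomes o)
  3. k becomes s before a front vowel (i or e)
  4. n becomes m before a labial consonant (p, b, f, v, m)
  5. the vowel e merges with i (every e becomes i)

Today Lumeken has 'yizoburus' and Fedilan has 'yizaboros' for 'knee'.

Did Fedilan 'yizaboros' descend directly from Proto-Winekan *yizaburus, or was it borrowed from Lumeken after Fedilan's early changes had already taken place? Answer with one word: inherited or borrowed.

inherited

If inherited, *yizaburus would pass through all of Fedilan's changes:
Fedilan: start from *yizaburus.
  rule 1 (pre-rhotic lowering): yizaburus → yizaborus
  rule 2 (vowel merger): yizaborus → yizaboros
  rule 3: no change — yizaboros
  rule 4: no change — yizaboros
  rule 5: no change — yizaboros
  ⇒ Fedilan yizaboros
If borrowed from Lumeken 'yizoburus' after the early changes, it would undergo only the recent ones:
  rule 4 (nasal place assimilation): no change (yizoburus)
  rule 5 (vowel merger): no change (yizoburus)
  ⇒ as a loan: yizoburus
Fedilan 'yizaboros' matches the inherited outcome exactly, so it is an inherited cognate, not a loan.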